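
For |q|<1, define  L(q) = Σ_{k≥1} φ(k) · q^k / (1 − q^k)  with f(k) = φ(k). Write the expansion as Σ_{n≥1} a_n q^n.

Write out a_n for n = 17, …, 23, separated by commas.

q^17  k|17↦φ(k): 17:16 1:1  a_17=17
d|18:{1,2,3,6,9,18}  Σφ=1+1+2+2+6+6=18
n=19: 19·1 1·19  φ→[18+1]=19
q^20  k|20↦φ(k): 1:1 2:1 4:2 5:4 10:4 20:8  a_20=20
[q^21] φ(21)=12,φ(7)=6,φ(3)=2,φ(1)=1 ⇒ 21
[q^22] φ(22)=10,φ(11)=10,φ(2)=1,φ(1)=1 ⇒ 22
[q^23] φ(23)=22,φ(1)=1 ⇒ 23

17, 18, 19, 20, 21, 22, 23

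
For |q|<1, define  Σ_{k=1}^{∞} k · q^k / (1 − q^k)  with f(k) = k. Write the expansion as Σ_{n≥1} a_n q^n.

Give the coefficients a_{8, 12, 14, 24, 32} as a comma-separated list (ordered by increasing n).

[q^8] f(1)=1,f(2)=2,f(4)=4,f(8)=8 ⇒ 15
d|12:{12,6,4,3,2,1}  Σf=12+6+4+3+2+1=28
n=14: 1·14 2·7 7·2 14·1  f→[1+2+7+14]=24
n=24: 24·1 12·2 8·3 6·4 4·6 3·8 2·12 1·24  f→[24+12+8+6+4+3+2+1]=60
d|32:{1,2,4,8,16,32}  Σf=1+2+4+8+16+32=63

15, 28, 24, 60, 63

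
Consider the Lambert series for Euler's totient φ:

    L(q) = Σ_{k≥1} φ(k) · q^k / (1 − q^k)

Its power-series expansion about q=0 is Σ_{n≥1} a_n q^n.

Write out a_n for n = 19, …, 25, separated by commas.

[q^19] φ(1)=1,φ(19)=18 ⇒ 19
q^20  k|20↦φ(k): 20:8 10:4 5:4 4:2 2:1 1:1  a_20=20
n=21: 21·1 7·3 3·7 1·21  φ→[12+6+2+1]=21
n=22: 1·22 2·11 11·2 22·1  φ→[1+1+10+10]=22
q^23  k|23↦φ(k): 23:22 1:1  a_23=23
q^24  k|24↦φ(k): 24:8 12:4 8:4 6:2 4:2 3:2 2:1 1:1  a_24=24
n=25: 25·1 5·5 1·25  φ→[20+4+1]=25

19, 20, 21, 22, 23, 24, 25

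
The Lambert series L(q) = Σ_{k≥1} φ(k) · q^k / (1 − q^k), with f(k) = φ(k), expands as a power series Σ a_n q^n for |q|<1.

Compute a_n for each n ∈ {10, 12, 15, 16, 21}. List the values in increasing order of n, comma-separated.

n=10: 10·1 5·2 2·5 1·10  φ→[4+4+1+1]=10
[q^12] φ(1)=1,φ(2)=1,φ(3)=2,φ(4)=2,φ(6)=2,φ(12)=4 ⇒ 12
d|15:{1,3,5,15}  Σφ=1+2+4+8=15
[q^16] φ(16)=8,φ(8)=4,φ(4)=2,φ(2)=1,φ(1)=1 ⇒ 16
n=21: 21·1 7·3 3·7 1·21  φ→[12+6+2+1]=21

10, 12, 15, 16, 21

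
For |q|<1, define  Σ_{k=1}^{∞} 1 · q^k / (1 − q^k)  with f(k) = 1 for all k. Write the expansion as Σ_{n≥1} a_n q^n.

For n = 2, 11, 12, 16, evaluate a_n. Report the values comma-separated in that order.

q^2  k|2↦f(k): 2:1 1:1  a_2=2
d|11:{11,1}  Σf=1+1=2
n=12: 12·1 6·2 4·3 3·4 2·6 1·12  f→[1+1+1+1+1+1]=6
q^16  k|16↦f(k): 16:1 8:1 4:1 2:1 1:1  a_16=5

2, 2, 6, 5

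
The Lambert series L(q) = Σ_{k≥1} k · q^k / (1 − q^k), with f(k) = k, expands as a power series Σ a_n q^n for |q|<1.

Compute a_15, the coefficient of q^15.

d|15:{15,5,3,1}  Σf=15+5+3+1=24

a_15 = 24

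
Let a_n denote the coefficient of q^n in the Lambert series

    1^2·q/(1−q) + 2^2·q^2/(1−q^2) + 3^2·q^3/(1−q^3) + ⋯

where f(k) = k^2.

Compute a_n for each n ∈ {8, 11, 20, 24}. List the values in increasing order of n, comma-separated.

85, 122, 546, 850

[q^8] f(1)=1,f(2)=4,f(4)=16,f(8)=64 ⇒ 85
[q^11] f(11)=121,f(1)=1 ⇒ 122
[q^20] f(1)=1,f(2)=4,f(4)=16,f(5)=25,f(10)=100,f(20)=400 ⇒ 546
n=24: 24·1 12·2 8·3 6·4 4·6 3·8 2·12 1·24  f→[576+144+64+36+16+9+4+1]=850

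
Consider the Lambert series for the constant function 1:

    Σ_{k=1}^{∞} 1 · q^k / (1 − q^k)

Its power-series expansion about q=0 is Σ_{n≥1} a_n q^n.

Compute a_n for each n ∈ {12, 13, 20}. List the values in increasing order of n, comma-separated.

d|12:{1,2,3,4,6,12}  Σf=1+1+1+1+1+1=6
d|13:{13,1}  Σf=1+1=2
q^20  k|20↦f(k): 20:1 10:1 5:1 4:1 2:1 1:1  a_20=6

6, 2, 6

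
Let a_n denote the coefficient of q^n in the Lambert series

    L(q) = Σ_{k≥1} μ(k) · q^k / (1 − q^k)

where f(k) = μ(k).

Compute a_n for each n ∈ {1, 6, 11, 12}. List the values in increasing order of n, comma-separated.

1, 0, 0, 0

d|1:{1}  Σμ=1=1
d|6:{6,3,2,1}  Σμ=1+(-1)+(-1)+1=0
d|11:{1,11}  Σμ=1+(-1)=0
n=12: 12·1 6·2 4·3 3·4 2·6 1·12  μ→[0+1+0+(-1)+(-1)+1]=0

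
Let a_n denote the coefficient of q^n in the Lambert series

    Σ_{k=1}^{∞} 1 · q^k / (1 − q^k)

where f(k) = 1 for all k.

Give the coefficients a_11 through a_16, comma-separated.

2, 6, 2, 4, 4, 5

q^11  k|11↦f(k): 1:1 11:1  a_11=2
d|12:{12,6,4,3,2,1}  Σf=1+1+1+1+1+1=6
q^13  k|13↦f(k): 13:1 1:1  a_13=2
n=14: 14·1 7·2 2·7 1·14  f→[1+1+1+1]=4
d|15:{15,5,3,1}  Σf=1+1+1+1=4
n=16: 1·16 2·8 4·4 8·2 16·1  f→[1+1+1+1+1]=5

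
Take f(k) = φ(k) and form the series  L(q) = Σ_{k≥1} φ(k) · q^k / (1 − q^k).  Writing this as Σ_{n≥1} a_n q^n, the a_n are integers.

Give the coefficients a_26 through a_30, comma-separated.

n=26: 1·26 2·13 13·2 26·1  φ→[1+1+12+12]=26
q^27  k|27↦φ(k): 1:1 3:2 9:6 27:18  a_27=27
[q^28] φ(1)=1,φ(2)=1,φ(4)=2,φ(7)=6,φ(14)=6,φ(28)=12 ⇒ 28
n=29: 29·1 1·29  φ→[28+1]=29
d|30:{30,15,10,6,5,3,2,1}  Σφ=8+8+4+2+4+2+1+1=30

26, 27, 28, 29, 30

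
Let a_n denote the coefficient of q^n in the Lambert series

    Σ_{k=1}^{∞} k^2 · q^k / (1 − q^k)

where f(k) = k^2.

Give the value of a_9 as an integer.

a_9 = 91

n=9: 9·1 3·3 1·9  f→[81+9+1]=91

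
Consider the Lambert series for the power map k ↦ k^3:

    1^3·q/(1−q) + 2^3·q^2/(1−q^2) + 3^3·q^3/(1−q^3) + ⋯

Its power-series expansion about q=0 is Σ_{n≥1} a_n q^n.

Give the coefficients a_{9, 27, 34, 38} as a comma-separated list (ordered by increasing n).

757, 20440, 44226, 61740

n=9: 9·1 3·3 1·9  f→[729+27+1]=757
q^27  k|27↦f(k): 1:1 3:27 9:729 27:19683  a_27=20440
[q^34] f(1)=1,f(2)=8,f(17)=4913,f(34)=39304 ⇒ 44226
q^38  k|38↦f(k): 1:1 2:8 19:6859 38:54872  a_38=61740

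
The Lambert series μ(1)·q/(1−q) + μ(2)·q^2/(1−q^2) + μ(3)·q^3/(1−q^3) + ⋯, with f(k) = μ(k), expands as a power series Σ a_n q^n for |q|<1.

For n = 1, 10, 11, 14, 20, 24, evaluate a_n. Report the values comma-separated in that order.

1, 0, 0, 0, 0, 0

d|1:{1}  Σμ=1=1
q^10  k|10↦μ(k): 1:1 2:-1 5:-1 10:1  a_10=0
d|11:{11,1}  Σμ=(-1)+1=0
q^14  k|14↦μ(k): 14:1 7:-1 2:-1 1:1  a_14=0
[q^20] μ(20)=0,μ(10)=1,μ(5)=-1,μ(4)=0,μ(2)=-1,μ(1)=1 ⇒ 0
q^24  k|24↦μ(k): 24:0 12:0 8:0 6:1 4:0 3:-1 2:-1 1:1  a_24=0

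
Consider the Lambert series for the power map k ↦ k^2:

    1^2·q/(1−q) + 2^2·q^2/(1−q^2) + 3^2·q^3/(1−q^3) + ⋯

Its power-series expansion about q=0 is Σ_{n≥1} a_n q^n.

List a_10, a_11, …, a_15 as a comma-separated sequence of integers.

d|10:{10,5,2,1}  Σf=100+25+4+1=130
[q^11] f(11)=121,f(1)=1 ⇒ 122
n=12: 1·12 2·6 3·4 4·3 6·2 12·1  f→[1+4+9+16+36+144]=210
n=13: 1·13 13·1  f→[1+169]=170
d|14:{1,2,7,14}  Σf=1+4+49+196=250
d|15:{15,5,3,1}  Σf=225+25+9+1=260

130, 122, 210, 170, 250, 260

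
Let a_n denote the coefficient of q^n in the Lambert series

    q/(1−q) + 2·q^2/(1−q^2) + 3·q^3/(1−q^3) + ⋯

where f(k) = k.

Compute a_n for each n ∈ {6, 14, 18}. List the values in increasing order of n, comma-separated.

q^6  k|6↦f(k): 1:1 2:2 3:3 6:6  a_6=12
n=14: 14·1 7·2 2·7 1·14  f→[14+7+2+1]=24
q^18  k|18↦f(k): 18:18 9:9 6:6 3:3 2:2 1:1  a_18=39

12, 24, 39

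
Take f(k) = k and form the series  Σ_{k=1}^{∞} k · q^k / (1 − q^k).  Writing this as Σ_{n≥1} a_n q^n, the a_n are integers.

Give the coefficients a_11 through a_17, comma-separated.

12, 28, 14, 24, 24, 31, 18

n=11: 11·1 1·11  f→[11+1]=12
[q^12] f(1)=1,f(2)=2,f(3)=3,f(4)=4,f(6)=6,f(12)=12 ⇒ 28
d|13:{1,13}  Σf=1+13=14
n=14: 14·1 7·2 2·7 1·14  f→[14+7+2+1]=24
q^15  k|15↦f(k): 1:1 3:3 5:5 15:15  a_15=24
n=16: 16·1 8·2 4·4 2·8 1·16  f→[16+8+4+2+1]=31
q^17  k|17↦f(k): 1:1 17:17  a_17=18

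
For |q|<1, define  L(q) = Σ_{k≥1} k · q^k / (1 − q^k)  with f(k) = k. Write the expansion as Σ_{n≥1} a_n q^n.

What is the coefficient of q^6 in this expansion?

a_6 = 12

n=6: 1·6 2·3 3·2 6·1  f→[1+2+3+6]=12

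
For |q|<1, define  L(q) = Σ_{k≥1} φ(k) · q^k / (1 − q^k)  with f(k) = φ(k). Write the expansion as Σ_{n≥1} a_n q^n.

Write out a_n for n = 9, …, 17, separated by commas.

q^9  k|9↦φ(k): 9:6 3:2 1:1  a_9=9
d|10:{1,2,5,10}  Σφ=1+1+4+4=10
[q^11] φ(11)=10,φ(1)=1 ⇒ 11
n=12: 1·12 2·6 3·4 4·3 6·2 12·1  φ→[1+1+2+2+2+4]=12
n=13: 1·13 13·1  φ→[1+12]=13
q^14  k|14↦φ(k): 14:6 7:6 2:1 1:1  a_14=14
n=15: 15·1 5·3 3·5 1·15  φ→[8+4+2+1]=15
[q^16] φ(16)=8,φ(8)=4,φ(4)=2,φ(2)=1,φ(1)=1 ⇒ 16
n=17: 17·1 1·17  φ→[16+1]=17

9, 10, 11, 12, 13, 14, 15, 16, 17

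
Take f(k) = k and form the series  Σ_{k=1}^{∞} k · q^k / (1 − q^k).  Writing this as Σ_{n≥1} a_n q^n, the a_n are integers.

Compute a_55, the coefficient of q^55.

a_55 = 72

d|55:{1,5,11,55}  Σf=1+5+11+55=72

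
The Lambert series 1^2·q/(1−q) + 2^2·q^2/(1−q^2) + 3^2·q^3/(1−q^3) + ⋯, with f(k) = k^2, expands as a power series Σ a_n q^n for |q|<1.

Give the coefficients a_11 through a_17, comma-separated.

d|11:{1,11}  Σf=1+121=122
[q^12] f(12)=144,f(6)=36,f(4)=16,f(3)=9,f(2)=4,f(1)=1 ⇒ 210
n=13: 1·13 13·1  f→[1+169]=170
d|14:{1,2,7,14}  Σf=1+4+49+196=250
d|15:{15,5,3,1}  Σf=225+25+9+1=260
n=16: 1·16 2·8 4·4 8·2 16·1  f→[1+4+16+64+256]=341
n=17: 1·17 17·1  f→[1+289]=290

122, 210, 170, 250, 260, 341, 290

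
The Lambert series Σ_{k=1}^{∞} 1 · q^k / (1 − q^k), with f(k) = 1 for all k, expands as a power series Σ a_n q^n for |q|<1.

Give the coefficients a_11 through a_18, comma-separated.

q^11  k|11↦f(k): 1:1 11:1  a_11=2
d|12:{12,6,4,3,2,1}  Σf=1+1+1+1+1+1=6
d|13:{13,1}  Σf=1+1=2
n=14: 1·14 2·7 7·2 14·1  f→[1+1+1+1]=4
n=15: 1·15 3·5 5·3 15·1  f→[1+1+1+1]=4
[q^16] f(16)=1,f(8)=1,f(4)=1,f(2)=1,f(1)=1 ⇒ 5
n=17: 17·1 1·17  f→[1+1]=2
q^18  k|18↦f(k): 18:1 9:1 6:1 3:1 2:1 1:1  a_18=6

2, 6, 2, 4, 4, 5, 2, 6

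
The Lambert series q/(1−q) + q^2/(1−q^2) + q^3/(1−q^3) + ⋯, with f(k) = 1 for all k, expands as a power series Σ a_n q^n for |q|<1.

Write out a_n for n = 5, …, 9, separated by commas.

2, 4, 2, 4, 3

[q^5] f(1)=1,f(5)=1 ⇒ 2
q^6  k|6↦f(k): 1:1 2:1 3:1 6:1  a_6=4
q^7  k|7↦f(k): 1:1 7:1  a_7=2
n=8: 8·1 4·2 2·4 1·8  f→[1+1+1+1]=4
d|9:{9,3,1}  Σf=1+1+1=3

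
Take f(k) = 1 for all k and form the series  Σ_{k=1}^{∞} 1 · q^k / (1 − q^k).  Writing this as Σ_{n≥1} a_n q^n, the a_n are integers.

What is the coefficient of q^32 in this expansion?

n=32: 1·32 2·16 4·8 8·4 16·2 32·1  f→[1+1+1+1+1+1]=6

a_32 = 6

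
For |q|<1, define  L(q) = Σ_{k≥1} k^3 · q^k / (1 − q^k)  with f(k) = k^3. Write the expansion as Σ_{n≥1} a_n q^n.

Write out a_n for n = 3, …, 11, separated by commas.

d|3:{3,1}  Σf=27+1=28
d|4:{4,2,1}  Σf=64+8+1=73
d|5:{5,1}  Σf=125+1=126
n=6: 1·6 2·3 3·2 6·1  f→[1+8+27+216]=252
q^7  k|7↦f(k): 1:1 7:343  a_7=344
q^8  k|8↦f(k): 1:1 2:8 4:64 8:512  a_8=585
q^9  k|9↦f(k): 9:729 3:27 1:1  a_9=757
[q^10] f(1)=1,f(2)=8,f(5)=125,f(10)=1000 ⇒ 1134
n=11: 11·1 1·11  f→[1331+1]=1332

28, 73, 126, 252, 344, 585, 757, 1134, 1332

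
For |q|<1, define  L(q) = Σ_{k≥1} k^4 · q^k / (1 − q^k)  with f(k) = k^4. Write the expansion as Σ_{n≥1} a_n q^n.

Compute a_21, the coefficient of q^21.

[q^21] f(21)=194481,f(7)=2401,f(3)=81,f(1)=1 ⇒ 196964

a_21 = 196964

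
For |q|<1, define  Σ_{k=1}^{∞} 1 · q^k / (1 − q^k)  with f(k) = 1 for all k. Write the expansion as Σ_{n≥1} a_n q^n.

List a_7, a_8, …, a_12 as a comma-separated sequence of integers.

q^7  k|7↦f(k): 7:1 1:1  a_7=2
[q^8] f(1)=1,f(2)=1,f(4)=1,f(8)=1 ⇒ 4
n=9: 1·9 3·3 9·1  f→[1+1+1]=3
d|10:{10,5,2,1}  Σf=1+1+1+1=4
q^11  k|11↦f(k): 11:1 1:1  a_11=2
q^12  k|12↦f(k): 1:1 2:1 3:1 4:1 6:1 12:1  a_12=6

2, 4, 3, 4, 2, 6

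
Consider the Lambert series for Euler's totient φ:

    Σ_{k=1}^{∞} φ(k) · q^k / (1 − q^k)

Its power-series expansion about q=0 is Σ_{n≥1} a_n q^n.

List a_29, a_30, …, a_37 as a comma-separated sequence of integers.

[q^29] φ(29)=28,φ(1)=1 ⇒ 29
n=30: 1·30 2·15 3·10 5·6 6·5 10·3 15·2 30·1  φ→[1+1+2+4+2+4+8+8]=30
q^31  k|31↦φ(k): 31:30 1:1  a_31=31
n=32: 1·32 2·16 4·8 8·4 16·2 32·1  φ→[1+1+2+4+8+16]=32
n=33: 1·33 3·11 11·3 33·1  φ→[1+2+10+20]=33
d|34:{34,17,2,1}  Σφ=16+16+1+1=34
[q^35] φ(35)=24,φ(7)=6,φ(5)=4,φ(1)=1 ⇒ 35
q^36  k|36↦φ(k): 36:12 18:6 12:4 9:6 6:2 4:2 3:2 2:1 1:1  a_36=36
d|37:{37,1}  Σφ=36+1=37

29, 30, 31, 32, 33, 34, 35, 36, 37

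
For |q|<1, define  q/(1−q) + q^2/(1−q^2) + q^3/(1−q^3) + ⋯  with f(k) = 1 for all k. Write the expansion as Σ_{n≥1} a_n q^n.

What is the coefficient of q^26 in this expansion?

n=26: 1·26 2·13 13·2 26·1  f→[1+1+1+1]=4

a_26 = 4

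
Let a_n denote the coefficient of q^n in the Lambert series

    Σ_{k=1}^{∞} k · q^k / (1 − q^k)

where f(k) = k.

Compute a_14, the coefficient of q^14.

[q^14] f(14)=14,f(7)=7,f(2)=2,f(1)=1 ⇒ 24

a_14 = 24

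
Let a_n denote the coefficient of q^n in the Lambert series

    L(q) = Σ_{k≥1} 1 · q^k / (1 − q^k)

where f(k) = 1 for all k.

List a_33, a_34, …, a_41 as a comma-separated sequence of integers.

4, 4, 4, 9, 2, 4, 4, 8, 2

n=33: 1·33 3·11 11·3 33·1  f→[1+1+1+1]=4
d|34:{1,2,17,34}  Σf=1+1+1+1=4
[q^35] f(35)=1,f(7)=1,f(5)=1,f(1)=1 ⇒ 4
d|36:{1,2,3,4,6,9,12,18,36}  Σf=1+1+1+1+1+1+1+1+1=9
d|37:{1,37}  Σf=1+1=2
[q^38] f(38)=1,f(19)=1,f(2)=1,f(1)=1 ⇒ 4
q^39  k|39↦f(k): 1:1 3:1 13:1 39:1  a_39=4
d|40:{40,20,10,8,5,4,2,1}  Σf=1+1+1+1+1+1+1+1=8
q^41  k|41↦f(k): 1:1 41:1  a_41=2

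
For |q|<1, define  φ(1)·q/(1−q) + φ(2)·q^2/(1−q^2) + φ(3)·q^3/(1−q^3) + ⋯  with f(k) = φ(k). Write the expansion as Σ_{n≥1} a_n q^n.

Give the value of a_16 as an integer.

q^16  k|16↦φ(k): 16:8 8:4 4:2 2:1 1:1  a_16=16

a_16 = 16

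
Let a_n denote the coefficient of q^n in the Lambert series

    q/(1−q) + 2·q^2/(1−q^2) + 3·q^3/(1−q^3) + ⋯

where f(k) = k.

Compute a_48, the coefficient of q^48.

n=48: 1·48 2·24 3·16 4·12 6·8 8·6 12·4 16·3 24·2 48·1  f→[1+2+3+4+6+8+12+16+24+48]=124

a_48 = 124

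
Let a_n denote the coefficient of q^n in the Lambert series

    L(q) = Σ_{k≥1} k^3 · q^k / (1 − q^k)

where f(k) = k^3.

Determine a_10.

q^10  k|10↦f(k): 10:1000 5:125 2:8 1:1  a_10=1134

a_10 = 1134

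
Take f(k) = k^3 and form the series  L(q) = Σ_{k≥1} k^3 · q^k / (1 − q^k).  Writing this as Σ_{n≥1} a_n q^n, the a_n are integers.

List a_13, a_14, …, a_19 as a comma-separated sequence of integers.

2198, 3096, 3528, 4681, 4914, 6813, 6860

q^13  k|13↦f(k): 13:2197 1:1  a_13=2198
d|14:{14,7,2,1}  Σf=2744+343+8+1=3096
[q^15] f(1)=1,f(3)=27,f(5)=125,f(15)=3375 ⇒ 3528
n=16: 16·1 8·2 4·4 2·8 1·16  f→[4096+512+64+8+1]=4681
[q^17] f(17)=4913,f(1)=1 ⇒ 4914
d|18:{18,9,6,3,2,1}  Σf=5832+729+216+27+8+1=6813
d|19:{1,19}  Σf=1+6859=6860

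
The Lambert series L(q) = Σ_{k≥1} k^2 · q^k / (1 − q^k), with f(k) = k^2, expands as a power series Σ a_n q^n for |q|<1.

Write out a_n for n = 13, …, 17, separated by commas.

d|13:{1,13}  Σf=1+169=170
q^14  k|14↦f(k): 1:1 2:4 7:49 14:196  a_14=250
n=15: 1·15 3·5 5·3 15·1  f→[1+9+25+225]=260
d|16:{16,8,4,2,1}  Σf=256+64+16+4+1=341
q^17  k|17↦f(k): 1:1 17:289  a_17=290

170, 250, 260, 341, 290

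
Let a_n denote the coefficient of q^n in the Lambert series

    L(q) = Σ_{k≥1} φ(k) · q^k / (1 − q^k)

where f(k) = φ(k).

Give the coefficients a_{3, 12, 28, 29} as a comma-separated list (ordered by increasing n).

q^3  k|3↦φ(k): 1:1 3:2  a_3=3
[q^12] φ(1)=1,φ(2)=1,φ(3)=2,φ(4)=2,φ(6)=2,φ(12)=4 ⇒ 12
n=28: 28·1 14·2 7·4 4·7 2·14 1·28  φ→[12+6+6+2+1+1]=28
q^29  k|29↦φ(k): 1:1 29:28  a_29=29

3, 12, 28, 29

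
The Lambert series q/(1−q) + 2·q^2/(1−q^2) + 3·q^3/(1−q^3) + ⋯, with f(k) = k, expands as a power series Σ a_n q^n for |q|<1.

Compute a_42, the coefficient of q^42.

d|42:{1,2,3,6,7,14,21,42}  Σf=1+2+3+6+7+14+21+42=96

a_42 = 96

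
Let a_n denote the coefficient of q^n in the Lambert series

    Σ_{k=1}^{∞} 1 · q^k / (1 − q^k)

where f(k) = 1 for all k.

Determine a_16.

a_16 = 5

d|16:{16,8,4,2,1}  Σf=1+1+1+1+1=5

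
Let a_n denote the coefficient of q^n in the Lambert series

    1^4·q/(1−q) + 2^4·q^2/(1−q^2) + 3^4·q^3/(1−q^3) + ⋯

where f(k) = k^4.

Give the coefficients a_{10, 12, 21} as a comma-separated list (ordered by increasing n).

d|10:{1,2,5,10}  Σf=1+16+625+10000=10642
d|12:{12,6,4,3,2,1}  Σf=20736+1296+256+81+16+1=22386
d|21:{21,7,3,1}  Σf=194481+2401+81+1=196964

10642, 22386, 196964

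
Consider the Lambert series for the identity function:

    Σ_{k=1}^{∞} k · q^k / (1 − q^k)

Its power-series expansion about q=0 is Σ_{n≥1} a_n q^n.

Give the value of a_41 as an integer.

d|41:{1,41}  Σf=1+41=42

a_41 = 42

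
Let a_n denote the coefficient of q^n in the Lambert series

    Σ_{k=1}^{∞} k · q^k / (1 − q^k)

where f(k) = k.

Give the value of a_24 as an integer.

n=24: 24·1 12·2 8·3 6·4 4·6 3·8 2·12 1·24  f→[24+12+8+6+4+3+2+1]=60

a_24 = 60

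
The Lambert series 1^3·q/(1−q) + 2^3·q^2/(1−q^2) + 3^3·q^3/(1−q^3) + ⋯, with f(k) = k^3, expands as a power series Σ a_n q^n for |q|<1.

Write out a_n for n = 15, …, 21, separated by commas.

[q^15] f(1)=1,f(3)=27,f(5)=125,f(15)=3375 ⇒ 3528
n=16: 1·16 2·8 4·4 8·2 16·1  f→[1+8+64+512+4096]=4681
n=17: 1·17 17·1  f→[1+4913]=4914
d|18:{1,2,3,6,9,18}  Σf=1+8+27+216+729+5832=6813
d|19:{19,1}  Σf=6859+1=6860
n=20: 1·20 2·10 4·5 5·4 10·2 20·1  f→[1+8+64+125+1000+8000]=9198
n=21: 21·1 7·3 3·7 1·21  f→[9261+343+27+1]=9632

3528, 4681, 4914, 6813, 6860, 9198, 9632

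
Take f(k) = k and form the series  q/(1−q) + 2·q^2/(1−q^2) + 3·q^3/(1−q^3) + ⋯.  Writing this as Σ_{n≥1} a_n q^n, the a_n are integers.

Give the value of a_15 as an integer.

n=15: 15·1 5·3 3·5 1·15  f→[15+5+3+1]=24

a_15 = 24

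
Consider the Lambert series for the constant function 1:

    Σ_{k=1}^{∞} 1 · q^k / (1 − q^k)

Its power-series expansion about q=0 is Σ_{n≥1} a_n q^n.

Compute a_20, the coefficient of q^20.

a_20 = 6

n=20: 20·1 10·2 5·4 4·5 2·10 1·20  f→[1+1+1+1+1+1]=6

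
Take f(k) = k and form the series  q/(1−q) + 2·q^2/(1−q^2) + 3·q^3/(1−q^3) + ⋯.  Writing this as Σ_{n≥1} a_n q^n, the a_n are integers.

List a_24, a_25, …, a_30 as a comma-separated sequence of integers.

d|24:{24,12,8,6,4,3,2,1}  Σf=24+12+8+6+4+3+2+1=60
[q^25] f(1)=1,f(5)=5,f(25)=25 ⇒ 31
d|26:{1,2,13,26}  Σf=1+2+13+26=42
[q^27] f(1)=1,f(3)=3,f(9)=9,f(27)=27 ⇒ 40
n=28: 1·28 2·14 4·7 7·4 14·2 28·1  f→[1+2+4+7+14+28]=56
[q^29] f(1)=1,f(29)=29 ⇒ 30
n=30: 30·1 15·2 10·3 6·5 5·6 3·10 2·15 1·30  f→[30+15+10+6+5+3+2+1]=72

60, 31, 42, 40, 56, 30, 72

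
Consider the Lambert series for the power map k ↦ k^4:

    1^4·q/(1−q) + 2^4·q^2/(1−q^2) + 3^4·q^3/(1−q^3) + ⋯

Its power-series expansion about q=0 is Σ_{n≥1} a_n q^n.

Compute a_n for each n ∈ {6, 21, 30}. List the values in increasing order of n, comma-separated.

1394, 196964, 872644

d|6:{6,3,2,1}  Σf=1296+81+16+1=1394
n=21: 21·1 7·3 3·7 1·21  f→[194481+2401+81+1]=196964
d|30:{30,15,10,6,5,3,2,1}  Σf=810000+50625+10000+1296+625+81+16+1=872644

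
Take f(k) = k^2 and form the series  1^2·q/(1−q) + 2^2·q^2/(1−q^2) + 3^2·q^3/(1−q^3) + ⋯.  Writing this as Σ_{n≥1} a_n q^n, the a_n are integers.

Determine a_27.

a_27 = 820

[q^27] f(1)=1,f(3)=9,f(9)=81,f(27)=729 ⇒ 820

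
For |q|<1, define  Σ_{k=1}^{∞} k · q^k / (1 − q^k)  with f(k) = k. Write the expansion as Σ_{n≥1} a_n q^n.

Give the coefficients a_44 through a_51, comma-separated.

d|44:{1,2,4,11,22,44}  Σf=1+2+4+11+22+44=84
d|45:{1,3,5,9,15,45}  Σf=1+3+5+9+15+45=78
n=46: 1·46 2·23 23·2 46·1  f→[1+2+23+46]=72
q^47  k|47↦f(k): 47:47 1:1  a_47=48
d|48:{48,24,16,12,8,6,4,3,2,1}  Σf=48+24+16+12+8+6+4+3+2+1=124
d|49:{1,7,49}  Σf=1+7+49=57
[q^50] f(50)=50,f(25)=25,f(10)=10,f(5)=5,f(2)=2,f(1)=1 ⇒ 93
[q^51] f(1)=1,f(3)=3,f(17)=17,f(51)=51 ⇒ 72

84, 78, 72, 48, 124, 57, 93, 72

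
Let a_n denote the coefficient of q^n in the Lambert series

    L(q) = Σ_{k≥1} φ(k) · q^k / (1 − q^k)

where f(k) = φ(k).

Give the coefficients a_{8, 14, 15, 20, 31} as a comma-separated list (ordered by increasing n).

n=8: 1·8 2·4 4·2 8·1  φ→[1+1+2+4]=8
d|14:{1,2,7,14}  Σφ=1+1+6+6=14
q^15  k|15↦φ(k): 15:8 5:4 3:2 1:1  a_15=15
d|20:{1,2,4,5,10,20}  Σφ=1+1+2+4+4+8=20
q^31  k|31↦φ(k): 31:30 1:1  a_31=31

8, 14, 15, 20, 31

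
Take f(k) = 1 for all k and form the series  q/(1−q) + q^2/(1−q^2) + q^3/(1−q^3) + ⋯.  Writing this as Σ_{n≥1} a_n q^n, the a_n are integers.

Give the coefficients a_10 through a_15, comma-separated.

[q^10] f(1)=1,f(2)=1,f(5)=1,f(10)=1 ⇒ 4
q^11  k|11↦f(k): 11:1 1:1  a_11=2
[q^12] f(1)=1,f(2)=1,f(3)=1,f(4)=1,f(6)=1,f(12)=1 ⇒ 6
d|13:{13,1}  Σf=1+1=2
n=14: 1·14 2·7 7·2 14·1  f→[1+1+1+1]=4
[q^15] f(1)=1,f(3)=1,f(5)=1,f(15)=1 ⇒ 4

4, 2, 6, 2, 4, 4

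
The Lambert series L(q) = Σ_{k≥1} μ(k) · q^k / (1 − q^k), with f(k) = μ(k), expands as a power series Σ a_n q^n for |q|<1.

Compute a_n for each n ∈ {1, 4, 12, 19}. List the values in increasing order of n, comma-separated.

1, 0, 0, 0

[q^1] μ(1)=1 ⇒ 1
d|4:{4,2,1}  Σμ=0+(-1)+1=0
[q^12] μ(12)=0,μ(6)=1,μ(4)=0,μ(3)=-1,μ(2)=-1,μ(1)=1 ⇒ 0
d|19:{1,19}  Σμ=1+(-1)=0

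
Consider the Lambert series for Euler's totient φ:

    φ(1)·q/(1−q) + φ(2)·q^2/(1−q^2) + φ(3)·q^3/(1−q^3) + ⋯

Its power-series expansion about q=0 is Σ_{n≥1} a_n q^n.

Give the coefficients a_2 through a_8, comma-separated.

[q^2] φ(2)=1,φ(1)=1 ⇒ 2
q^3  k|3↦φ(k): 1:1 3:2  a_3=3
[q^4] φ(4)=2,φ(2)=1,φ(1)=1 ⇒ 4
q^5  k|5↦φ(k): 1:1 5:4  a_5=5
d|6:{6,3,2,1}  Σφ=2+2+1+1=6
[q^7] φ(7)=6,φ(1)=1 ⇒ 7
n=8: 8·1 4·2 2·4 1·8  φ→[4+2+1+1]=8

2, 3, 4, 5, 6, 7, 8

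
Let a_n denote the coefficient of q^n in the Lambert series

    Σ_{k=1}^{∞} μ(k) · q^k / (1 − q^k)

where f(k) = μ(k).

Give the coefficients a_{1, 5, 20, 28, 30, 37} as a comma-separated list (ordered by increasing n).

[q^1] μ(1)=1 ⇒ 1
d|5:{1,5}  Σμ=1+(-1)=0
q^20  k|20↦μ(k): 1:1 2:-1 4:0 5:-1 10:1 20:0  a_20=0
d|28:{1,2,4,7,14,28}  Σμ=1+(-1)+0+(-1)+1+0=0
q^30  k|30↦μ(k): 1:1 2:-1 3:-1 5:-1 6:1 10:1 15:1 30:-1  a_30=0
d|37:{37,1}  Σμ=(-1)+1=0

1, 0, 0, 0, 0, 0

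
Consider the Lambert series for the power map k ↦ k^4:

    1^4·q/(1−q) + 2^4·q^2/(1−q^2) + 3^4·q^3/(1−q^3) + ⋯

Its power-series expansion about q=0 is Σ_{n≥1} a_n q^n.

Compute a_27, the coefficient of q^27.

n=27: 27·1 9·3 3·9 1·27  f→[531441+6561+81+1]=538084

a_27 = 538084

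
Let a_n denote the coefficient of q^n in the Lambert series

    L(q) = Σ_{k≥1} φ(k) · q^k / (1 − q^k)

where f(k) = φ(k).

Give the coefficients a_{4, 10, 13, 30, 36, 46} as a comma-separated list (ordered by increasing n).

d|4:{1,2,4}  Σφ=1+1+2=4
n=10: 1·10 2·5 5·2 10·1  φ→[1+1+4+4]=10
q^13  k|13↦φ(k): 1:1 13:12  a_13=13
q^30  k|30↦φ(k): 30:8 15:8 10:4 6:2 5:4 3:2 2:1 1:1  a_30=30
[q^36] φ(36)=12,φ(18)=6,φ(12)=4,φ(9)=6,φ(6)=2,φ(4)=2,φ(3)=2,φ(2)=1,φ(1)=1 ⇒ 36
d|46:{46,23,2,1}  Σφ=22+22+1+1=46

4, 10, 13, 30, 36, 46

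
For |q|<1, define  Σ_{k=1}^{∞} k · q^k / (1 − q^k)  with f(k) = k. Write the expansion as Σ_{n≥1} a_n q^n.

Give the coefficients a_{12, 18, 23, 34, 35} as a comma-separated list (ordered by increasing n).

28, 39, 24, 54, 48

n=12: 12·1 6·2 4·3 3·4 2·6 1·12  f→[12+6+4+3+2+1]=28
q^18  k|18↦f(k): 18:18 9:9 6:6 3:3 2:2 1:1  a_18=39
[q^23] f(1)=1,f(23)=23 ⇒ 24
d|34:{1,2,17,34}  Σf=1+2+17+34=54
[q^35] f(35)=35,f(7)=7,f(5)=5,f(1)=1 ⇒ 48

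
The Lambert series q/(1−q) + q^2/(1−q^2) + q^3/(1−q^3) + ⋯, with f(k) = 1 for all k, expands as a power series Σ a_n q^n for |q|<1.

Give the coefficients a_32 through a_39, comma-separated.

q^32  k|32↦f(k): 1:1 2:1 4:1 8:1 16:1 32:1  a_32=6
n=33: 33·1 11·3 3·11 1·33  f→[1+1+1+1]=4
[q^34] f(1)=1,f(2)=1,f(17)=1,f(34)=1 ⇒ 4
q^35  k|35↦f(k): 1:1 5:1 7:1 35:1  a_35=4
q^36  k|36↦f(k): 36:1 18:1 12:1 9:1 6:1 4:1 3:1 2:1 1:1  a_36=9
q^37  k|37↦f(k): 37:1 1:1  a_37=2
d|38:{38,19,2,1}  Σf=1+1+1+1=4
[q^39] f(39)=1,f(13)=1,f(3)=1,f(1)=1 ⇒ 4

6, 4, 4, 4, 9, 2, 4, 4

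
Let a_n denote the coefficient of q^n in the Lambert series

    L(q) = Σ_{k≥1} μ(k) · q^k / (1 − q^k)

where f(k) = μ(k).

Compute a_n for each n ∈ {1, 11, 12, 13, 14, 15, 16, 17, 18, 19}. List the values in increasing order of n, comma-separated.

1, 0, 0, 0, 0, 0, 0, 0, 0, 0

n=1: 1·1  μ→[1]=1
d|11:{1,11}  Σμ=1+(-1)=0
d|12:{12,6,4,3,2,1}  Σμ=0+1+0+(-1)+(-1)+1=0
n=13: 13·1 1·13  μ→[(-1)+1]=0
q^14  k|14↦μ(k): 14:1 7:-1 2:-1 1:1  a_14=0
d|15:{1,3,5,15}  Σμ=1+(-1)+(-1)+1=0
q^16  k|16↦μ(k): 1:1 2:-1 4:0 8:0 16:0  a_16=0
n=17: 17·1 1·17  μ→[(-1)+1]=0
n=18: 18·1 9·2 6·3 3·6 2·9 1·18  μ→[0+0+1+(-1)+(-1)+1]=0
n=19: 19·1 1·19  μ→[(-1)+1]=0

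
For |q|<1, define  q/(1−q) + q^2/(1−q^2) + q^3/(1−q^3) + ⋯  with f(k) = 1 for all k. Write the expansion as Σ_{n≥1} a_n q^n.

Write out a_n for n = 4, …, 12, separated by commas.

n=4: 1·4 2·2 4·1  f→[1+1+1]=3
n=5: 5·1 1·5  f→[1+1]=2
d|6:{6,3,2,1}  Σf=1+1+1+1=4
[q^7] f(1)=1,f(7)=1 ⇒ 2
[q^8] f(8)=1,f(4)=1,f(2)=1,f(1)=1 ⇒ 4
n=9: 9·1 3·3 1·9  f→[1+1+1]=3
n=10: 1·10 2·5 5·2 10·1  f→[1+1+1+1]=4
d|11:{11,1}  Σf=1+1=2
d|12:{12,6,4,3,2,1}  Σf=1+1+1+1+1+1=6

3, 2, 4, 2, 4, 3, 4, 2, 6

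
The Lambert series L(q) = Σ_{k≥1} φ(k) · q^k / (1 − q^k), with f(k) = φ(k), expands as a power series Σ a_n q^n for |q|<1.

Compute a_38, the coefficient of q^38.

n=38: 1·38 2·19 19·2 38·1  φ→[1+1+18+18]=38

a_38 = 38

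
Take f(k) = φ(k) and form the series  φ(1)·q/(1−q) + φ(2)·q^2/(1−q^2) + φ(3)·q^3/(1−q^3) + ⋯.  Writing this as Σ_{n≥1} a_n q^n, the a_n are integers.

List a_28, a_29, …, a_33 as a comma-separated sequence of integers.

n=28: 1·28 2·14 4·7 7·4 14·2 28·1  φ→[1+1+2+6+6+12]=28
[q^29] φ(1)=1,φ(29)=28 ⇒ 29
q^30  k|30↦φ(k): 30:8 15:8 10:4 6:2 5:4 3:2 2:1 1:1  a_30=30
[q^31] φ(1)=1,φ(31)=30 ⇒ 31
d|32:{1,2,4,8,16,32}  Σφ=1+1+2+4+8+16=32
q^33  k|33↦φ(k): 1:1 3:2 11:10 33:20  a_33=33

28, 29, 30, 31, 32, 33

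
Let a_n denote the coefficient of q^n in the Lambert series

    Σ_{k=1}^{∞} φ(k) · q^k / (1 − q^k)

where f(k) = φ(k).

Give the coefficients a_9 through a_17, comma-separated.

d|9:{9,3,1}  Σφ=6+2+1=9
q^10  k|10↦φ(k): 10:4 5:4 2:1 1:1  a_10=10
d|11:{11,1}  Σφ=10+1=11
n=12: 12·1 6·2 4·3 3·4 2·6 1·12  φ→[4+2+2+2+1+1]=12
d|13:{1,13}  Σφ=1+12=13
n=14: 14·1 7·2 2·7 1·14  φ→[6+6+1+1]=14
n=15: 1·15 3·5 5·3 15·1  φ→[1+2+4+8]=15
n=16: 1·16 2·8 4·4 8·2 16·1  φ→[1+1+2+4+8]=16
q^17  k|17↦φ(k): 17:16 1:1  a_17=17

9, 10, 11, 12, 13, 14, 15, 16, 17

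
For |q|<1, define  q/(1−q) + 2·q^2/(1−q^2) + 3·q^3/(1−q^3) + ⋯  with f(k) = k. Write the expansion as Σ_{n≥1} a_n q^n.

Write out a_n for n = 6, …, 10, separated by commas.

12, 8, 15, 13, 18

[q^6] f(1)=1,f(2)=2,f(3)=3,f(6)=6 ⇒ 12
q^7  k|7↦f(k): 7:7 1:1  a_7=8
q^8  k|8↦f(k): 1:1 2:2 4:4 8:8  a_8=15
q^9  k|9↦f(k): 1:1 3:3 9:9  a_9=13
q^10  k|10↦f(k): 1:1 2:2 5:5 10:10  a_10=18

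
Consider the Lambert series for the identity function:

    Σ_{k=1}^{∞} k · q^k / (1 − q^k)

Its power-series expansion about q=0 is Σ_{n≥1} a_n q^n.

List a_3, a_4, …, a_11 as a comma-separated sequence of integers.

d|3:{1,3}  Σf=1+3=4
q^4  k|4↦f(k): 1:1 2:2 4:4  a_4=7
q^5  k|5↦f(k): 1:1 5:5  a_5=6
[q^6] f(1)=1,f(2)=2,f(3)=3,f(6)=6 ⇒ 12
q^7  k|7↦f(k): 1:1 7:7  a_7=8
n=8: 1·8 2·4 4·2 8·1  f→[1+2+4+8]=15
[q^9] f(1)=1,f(3)=3,f(9)=9 ⇒ 13
n=10: 1·10 2·5 5·2 10·1  f→[1+2+5+10]=18
[q^11] f(1)=1,f(11)=11 ⇒ 12

4, 7, 6, 12, 8, 15, 13, 18, 12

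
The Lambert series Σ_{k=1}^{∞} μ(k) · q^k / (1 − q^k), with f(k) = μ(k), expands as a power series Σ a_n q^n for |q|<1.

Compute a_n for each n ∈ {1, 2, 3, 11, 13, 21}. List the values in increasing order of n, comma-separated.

[q^1] μ(1)=1 ⇒ 1
n=2: 1·2 2·1  μ→[1+(-1)]=0
[q^3] μ(1)=1,μ(3)=-1 ⇒ 0
q^11  k|11↦μ(k): 11:-1 1:1  a_11=0
n=13: 1·13 13·1  μ→[1+(-1)]=0
q^21  k|21↦μ(k): 21:1 7:-1 3:-1 1:1  a_21=0

1, 0, 0, 0, 0, 0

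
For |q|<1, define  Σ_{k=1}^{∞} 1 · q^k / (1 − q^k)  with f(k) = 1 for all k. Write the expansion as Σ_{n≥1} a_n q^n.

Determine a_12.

d|12:{1,2,3,4,6,12}  Σf=1+1+1+1+1+1=6

a_12 = 6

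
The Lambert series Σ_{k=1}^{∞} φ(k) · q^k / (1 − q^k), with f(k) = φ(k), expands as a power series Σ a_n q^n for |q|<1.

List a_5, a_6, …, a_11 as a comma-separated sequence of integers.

n=5: 5·1 1·5  φ→[4+1]=5
[q^6] φ(1)=1,φ(2)=1,φ(3)=2,φ(6)=2 ⇒ 6
q^7  k|7↦φ(k): 1:1 7:6  a_7=7
[q^8] φ(8)=4,φ(4)=2,φ(2)=1,φ(1)=1 ⇒ 8
q^9  k|9↦φ(k): 9:6 3:2 1:1  a_9=9
d|10:{1,2,5,10}  Σφ=1+1+4+4=10
q^11  k|11↦φ(k): 11:10 1:1  a_11=11

5, 6, 7, 8, 9, 10, 11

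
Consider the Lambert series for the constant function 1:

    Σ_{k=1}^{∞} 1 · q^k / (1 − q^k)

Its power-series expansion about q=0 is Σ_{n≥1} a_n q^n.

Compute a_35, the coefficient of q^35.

[q^35] f(1)=1,f(5)=1,f(7)=1,f(35)=1 ⇒ 4

a_35 = 4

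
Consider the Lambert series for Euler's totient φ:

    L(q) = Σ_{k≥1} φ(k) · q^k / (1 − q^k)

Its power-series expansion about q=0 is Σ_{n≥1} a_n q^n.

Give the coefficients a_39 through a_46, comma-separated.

[q^39] φ(1)=1,φ(3)=2,φ(13)=12,φ(39)=24 ⇒ 39
n=40: 40·1 20·2 10·4 8·5 5·8 4·10 2·20 1·40  φ→[16+8+4+4+4+2+1+1]=40
q^41  k|41↦φ(k): 41:40 1:1  a_41=41
n=42: 42·1 21·2 14·3 7·6 6·7 3·14 2·21 1·42  φ→[12+12+6+6+2+2+1+1]=42
d|43:{1,43}  Σφ=1+42=43
d|44:{1,2,4,11,22,44}  Σφ=1+1+2+10+10+20=44
q^45  k|45↦φ(k): 1:1 3:2 5:4 9:6 15:8 45:24  a_45=45
n=46: 1·46 2·23 23·2 46·1  φ→[1+1+22+22]=46

39, 40, 41, 42, 43, 44, 45, 46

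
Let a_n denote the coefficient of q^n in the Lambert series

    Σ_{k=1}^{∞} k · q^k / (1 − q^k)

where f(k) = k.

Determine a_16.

d|16:{16,8,4,2,1}  Σf=16+8+4+2+1=31

a_16 = 31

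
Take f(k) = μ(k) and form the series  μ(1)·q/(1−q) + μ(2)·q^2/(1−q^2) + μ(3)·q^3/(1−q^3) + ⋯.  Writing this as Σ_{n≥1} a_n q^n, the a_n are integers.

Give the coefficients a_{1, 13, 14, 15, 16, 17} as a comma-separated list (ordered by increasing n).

[q^1] μ(1)=1 ⇒ 1
n=13: 13·1 1·13  μ→[(-1)+1]=0
d|14:{14,7,2,1}  Σμ=1+(-1)+(-1)+1=0
q^15  k|15↦μ(k): 15:1 5:-1 3:-1 1:1  a_15=0
d|16:{1,2,4,8,16}  Σμ=1+(-1)+0+0+0=0
q^17  k|17↦μ(k): 17:-1 1:1  a_17=0

1, 0, 0, 0, 0, 0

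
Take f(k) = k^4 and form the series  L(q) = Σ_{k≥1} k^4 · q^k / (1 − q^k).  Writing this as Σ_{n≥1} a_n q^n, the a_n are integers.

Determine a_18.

a_18 = 112931

d|18:{18,9,6,3,2,1}  Σf=104976+6561+1296+81+16+1=112931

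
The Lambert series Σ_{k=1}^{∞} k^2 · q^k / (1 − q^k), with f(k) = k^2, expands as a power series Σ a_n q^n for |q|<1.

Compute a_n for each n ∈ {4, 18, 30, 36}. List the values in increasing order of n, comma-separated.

q^4  k|4↦f(k): 1:1 2:4 4:16  a_4=21
q^18  k|18↦f(k): 18:324 9:81 6:36 3:9 2:4 1:1  a_18=455
q^30  k|30↦f(k): 1:1 2:4 3:9 5:25 6:36 10:100 15:225 30:900  a_30=1300
n=36: 1·36 2·18 3·12 4·9 6·6 9·4 12·3 18·2 36·1  f→[1+4+9+16+36+81+144+324+1296]=1911

21, 455, 1300, 1911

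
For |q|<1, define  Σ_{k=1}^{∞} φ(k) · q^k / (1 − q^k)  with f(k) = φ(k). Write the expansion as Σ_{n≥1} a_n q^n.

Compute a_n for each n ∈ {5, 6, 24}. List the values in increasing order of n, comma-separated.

d|5:{5,1}  Σφ=4+1=5
d|6:{1,2,3,6}  Σφ=1+1+2+2=6
q^24  k|24↦φ(k): 24:8 12:4 8:4 6:2 4:2 3:2 2:1 1:1  a_24=24

5, 6, 24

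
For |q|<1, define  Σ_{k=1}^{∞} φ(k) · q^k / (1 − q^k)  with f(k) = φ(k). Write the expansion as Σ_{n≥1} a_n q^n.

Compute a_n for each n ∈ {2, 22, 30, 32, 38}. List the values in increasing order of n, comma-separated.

q^2  k|2↦φ(k): 2:1 1:1  a_2=2
d|22:{1,2,11,22}  Σφ=1+1+10+10=22
[q^30] φ(30)=8,φ(15)=8,φ(10)=4,φ(6)=2,φ(5)=4,φ(3)=2,φ(2)=1,φ(1)=1 ⇒ 30
[q^32] φ(1)=1,φ(2)=1,φ(4)=2,φ(8)=4,φ(16)=8,φ(32)=16 ⇒ 32
[q^38] φ(1)=1,φ(2)=1,φ(19)=18,φ(38)=18 ⇒ 38

2, 22, 30, 32, 38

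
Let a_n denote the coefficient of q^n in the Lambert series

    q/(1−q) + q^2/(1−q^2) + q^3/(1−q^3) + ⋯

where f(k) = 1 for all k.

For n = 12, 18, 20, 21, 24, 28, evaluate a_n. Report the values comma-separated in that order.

6, 6, 6, 4, 8, 6

q^12  k|12↦f(k): 1:1 2:1 3:1 4:1 6:1 12:1  a_12=6
d|18:{1,2,3,6,9,18}  Σf=1+1+1+1+1+1=6
d|20:{20,10,5,4,2,1}  Σf=1+1+1+1+1+1=6
d|21:{1,3,7,21}  Σf=1+1+1+1=4
d|24:{24,12,8,6,4,3,2,1}  Σf=1+1+1+1+1+1+1+1=8
d|28:{1,2,4,7,14,28}  Σf=1+1+1+1+1+1=6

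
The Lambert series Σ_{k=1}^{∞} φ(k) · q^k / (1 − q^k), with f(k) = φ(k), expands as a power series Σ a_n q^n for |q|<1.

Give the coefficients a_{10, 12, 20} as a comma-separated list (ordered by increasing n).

n=10: 10·1 5·2 2·5 1·10  φ→[4+4+1+1]=10
n=12: 12·1 6·2 4·3 3·4 2·6 1·12  φ→[4+2+2+2+1+1]=12
q^20  k|20↦φ(k): 20:8 10:4 5:4 4:2 2:1 1:1  a_20=20

10, 12, 20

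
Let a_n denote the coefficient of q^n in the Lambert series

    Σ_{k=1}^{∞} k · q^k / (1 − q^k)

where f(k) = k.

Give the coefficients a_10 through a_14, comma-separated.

18, 12, 28, 14, 24

q^10  k|10↦f(k): 1:1 2:2 5:5 10:10  a_10=18
[q^11] f(11)=11,f(1)=1 ⇒ 12
q^12  k|12↦f(k): 12:12 6:6 4:4 3:3 2:2 1:1  a_12=28
d|13:{13,1}  Σf=13+1=14
q^14  k|14↦f(k): 1:1 2:2 7:7 14:14  a_14=24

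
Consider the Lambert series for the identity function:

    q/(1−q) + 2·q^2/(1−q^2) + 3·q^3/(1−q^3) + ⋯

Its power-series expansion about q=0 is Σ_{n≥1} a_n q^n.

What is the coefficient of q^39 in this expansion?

[q^39] f(1)=1,f(3)=3,f(13)=13,f(39)=39 ⇒ 56

a_39 = 56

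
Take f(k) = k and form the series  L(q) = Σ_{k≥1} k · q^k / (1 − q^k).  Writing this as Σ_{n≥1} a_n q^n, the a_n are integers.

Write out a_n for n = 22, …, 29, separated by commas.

d|22:{22,11,2,1}  Σf=22+11+2+1=36
q^23  k|23↦f(k): 23:23 1:1  a_23=24
[q^24] f(1)=1,f(2)=2,f(3)=3,f(4)=4,f(6)=6,f(8)=8,f(12)=12,f(24)=24 ⇒ 60
d|25:{25,5,1}  Σf=25+5+1=31
n=26: 1·26 2·13 13·2 26·1  f→[1+2+13+26]=42
q^27  k|27↦f(k): 27:27 9:9 3:3 1:1  a_27=40
d|28:{1,2,4,7,14,28}  Σf=1+2+4+7+14+28=56
n=29: 1·29 29·1  f→[1+29]=30

36, 24, 60, 31, 42, 40, 56, 30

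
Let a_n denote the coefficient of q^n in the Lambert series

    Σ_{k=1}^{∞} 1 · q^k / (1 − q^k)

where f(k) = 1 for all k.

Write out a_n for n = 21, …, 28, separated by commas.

4, 4, 2, 8, 3, 4, 4, 6

n=21: 21·1 7·3 3·7 1·21  f→[1+1+1+1]=4
d|22:{22,11,2,1}  Σf=1+1+1+1=4
[q^23] f(23)=1,f(1)=1 ⇒ 2
q^24  k|24↦f(k): 1:1 2:1 3:1 4:1 6:1 8:1 12:1 24:1  a_24=8
q^25  k|25↦f(k): 25:1 5:1 1:1  a_25=3
q^26  k|26↦f(k): 26:1 13:1 2:1 1:1  a_26=4
[q^27] f(27)=1,f(9)=1,f(3)=1,f(1)=1 ⇒ 4
d|28:{1,2,4,7,14,28}  Σf=1+1+1+1+1+1=6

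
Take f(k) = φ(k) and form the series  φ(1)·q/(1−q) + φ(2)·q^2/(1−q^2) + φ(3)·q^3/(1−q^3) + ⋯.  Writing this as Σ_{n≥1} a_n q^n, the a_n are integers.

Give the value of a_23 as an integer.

d|23:{1,23}  Σφ=1+22=23

a_23 = 23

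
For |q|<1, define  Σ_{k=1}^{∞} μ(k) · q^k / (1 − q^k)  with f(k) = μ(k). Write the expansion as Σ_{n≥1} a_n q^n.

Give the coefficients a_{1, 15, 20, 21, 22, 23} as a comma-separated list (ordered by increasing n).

d|1:{1}  Σμ=1=1
n=15: 1·15 3·5 5·3 15·1  μ→[1+(-1)+(-1)+1]=0
d|20:{1,2,4,5,10,20}  Σμ=1+(-1)+0+(-1)+1+0=0
q^21  k|21↦μ(k): 1:1 3:-1 7:-1 21:1  a_21=0
q^22  k|22↦μ(k): 22:1 11:-1 2:-1 1:1  a_22=0
q^23  k|23↦μ(k): 23:-1 1:1  a_23=0

1, 0, 0, 0, 0, 0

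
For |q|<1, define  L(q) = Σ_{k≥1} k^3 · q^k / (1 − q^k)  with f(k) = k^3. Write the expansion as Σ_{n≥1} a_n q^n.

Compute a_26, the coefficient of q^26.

a_26 = 19782

d|26:{1,2,13,26}  Σf=1+8+2197+17576=19782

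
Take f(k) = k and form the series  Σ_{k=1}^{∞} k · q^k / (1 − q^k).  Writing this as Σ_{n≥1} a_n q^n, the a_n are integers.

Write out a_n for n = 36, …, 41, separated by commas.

91, 38, 60, 56, 90, 42

n=36: 1·36 2·18 3·12 4·9 6·6 9·4 12·3 18·2 36·1  f→[1+2+3+4+6+9+12+18+36]=91
q^37  k|37↦f(k): 37:37 1:1  a_37=38
[q^38] f(1)=1,f(2)=2,f(19)=19,f(38)=38 ⇒ 60
[q^39] f(1)=1,f(3)=3,f(13)=13,f(39)=39 ⇒ 56
q^40  k|40↦f(k): 40:40 20:20 10:10 8:8 5:5 4:4 2:2 1:1  a_40=90
d|41:{41,1}  Σf=41+1=42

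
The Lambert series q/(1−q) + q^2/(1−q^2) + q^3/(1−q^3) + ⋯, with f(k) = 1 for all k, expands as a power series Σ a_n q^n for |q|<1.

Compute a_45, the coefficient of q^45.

[q^45] f(45)=1,f(15)=1,f(9)=1,f(5)=1,f(3)=1,f(1)=1 ⇒ 6

a_45 = 6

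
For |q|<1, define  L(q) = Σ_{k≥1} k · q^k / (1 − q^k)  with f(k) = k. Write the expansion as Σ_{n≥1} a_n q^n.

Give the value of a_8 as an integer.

a_8 = 15

q^8  k|8↦f(k): 1:1 2:2 4:4 8:8  a_8=15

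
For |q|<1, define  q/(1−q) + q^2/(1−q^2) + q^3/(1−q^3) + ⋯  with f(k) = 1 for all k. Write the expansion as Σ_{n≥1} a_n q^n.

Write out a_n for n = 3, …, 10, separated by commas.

n=3: 1·3 3·1  f→[1+1]=2
d|4:{1,2,4}  Σf=1+1+1=3
[q^5] f(5)=1,f(1)=1 ⇒ 2
n=6: 6·1 3·2 2·3 1·6  f→[1+1+1+1]=4
q^7  k|7↦f(k): 1:1 7:1  a_7=2
n=8: 1·8 2·4 4·2 8·1  f→[1+1+1+1]=4
n=9: 1·9 3·3 9·1  f→[1+1+1]=3
n=10: 10·1 5·2 2·5 1·10  f→[1+1+1+1]=4

2, 3, 2, 4, 2, 4, 3, 4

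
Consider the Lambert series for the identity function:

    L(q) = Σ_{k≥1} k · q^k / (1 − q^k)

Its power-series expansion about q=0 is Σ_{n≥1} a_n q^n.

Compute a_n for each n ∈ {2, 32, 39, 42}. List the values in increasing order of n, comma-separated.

d|2:{2,1}  Σf=2+1=3
q^32  k|32↦f(k): 1:1 2:2 4:4 8:8 16:16 32:32  a_32=63
d|39:{1,3,13,39}  Σf=1+3+13+39=56
[q^42] f(1)=1,f(2)=2,f(3)=3,f(6)=6,f(7)=7,f(14)=14,f(21)=21,f(42)=42 ⇒ 96

3, 63, 56, 96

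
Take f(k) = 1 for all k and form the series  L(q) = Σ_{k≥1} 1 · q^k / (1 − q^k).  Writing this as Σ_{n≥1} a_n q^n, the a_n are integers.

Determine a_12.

n=12: 12·1 6·2 4·3 3·4 2·6 1·12  f→[1+1+1+1+1+1]=6

a_12 = 6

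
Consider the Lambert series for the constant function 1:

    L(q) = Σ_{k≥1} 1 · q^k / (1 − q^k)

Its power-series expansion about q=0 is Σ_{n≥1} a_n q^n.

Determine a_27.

a_27 = 4

q^27  k|27↦f(k): 1:1 3:1 9:1 27:1  a_27=4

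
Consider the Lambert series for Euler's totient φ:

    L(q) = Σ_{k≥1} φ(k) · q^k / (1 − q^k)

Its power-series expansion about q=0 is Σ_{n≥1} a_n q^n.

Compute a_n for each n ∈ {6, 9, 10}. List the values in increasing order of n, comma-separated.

d|6:{1,2,3,6}  Σφ=1+1+2+2=6
[q^9] φ(1)=1,φ(3)=2,φ(9)=6 ⇒ 9
[q^10] φ(10)=4,φ(5)=4,φ(2)=1,φ(1)=1 ⇒ 10

6, 9, 10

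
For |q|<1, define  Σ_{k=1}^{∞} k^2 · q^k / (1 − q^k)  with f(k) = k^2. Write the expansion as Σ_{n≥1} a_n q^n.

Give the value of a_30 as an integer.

q^30  k|30↦f(k): 1:1 2:4 3:9 5:25 6:36 10:100 15:225 30:900  a_30=1300

a_30 = 1300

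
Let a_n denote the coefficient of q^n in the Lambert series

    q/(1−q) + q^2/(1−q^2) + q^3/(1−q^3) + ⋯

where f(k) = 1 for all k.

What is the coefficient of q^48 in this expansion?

d|48:{48,24,16,12,8,6,4,3,2,1}  Σf=1+1+1+1+1+1+1+1+1+1=10

a_48 = 10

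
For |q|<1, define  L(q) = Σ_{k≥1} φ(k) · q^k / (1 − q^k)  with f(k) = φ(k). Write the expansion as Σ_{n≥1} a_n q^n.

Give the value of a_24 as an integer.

n=24: 1·24 2·12 3·8 4·6 6·4 8·3 12·2 24·1  φ→[1+1+2+2+2+4+4+8]=24

a_24 = 24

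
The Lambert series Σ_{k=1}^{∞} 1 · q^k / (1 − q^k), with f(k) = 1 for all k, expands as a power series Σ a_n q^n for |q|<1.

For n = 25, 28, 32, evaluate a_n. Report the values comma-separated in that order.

3, 6, 6

d|25:{1,5,25}  Σf=1+1+1=3
d|28:{1,2,4,7,14,28}  Σf=1+1+1+1+1+1=6
d|32:{32,16,8,4,2,1}  Σf=1+1+1+1+1+1=6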